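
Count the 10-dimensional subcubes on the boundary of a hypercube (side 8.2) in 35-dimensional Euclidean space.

f_10(35-cube) = (35 choose 10) · 2^25 = 6159902359683072.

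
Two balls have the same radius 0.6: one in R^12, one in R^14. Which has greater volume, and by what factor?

V_12(0.6) ≈ 0.00290658, V_14(0.6) ≈ 0.000469609. The 12-ball is larger by a factor of 6.189.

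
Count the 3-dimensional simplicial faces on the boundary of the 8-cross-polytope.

Number of 3-faces = 2^(3+1) · C(8,3+1) = 16 · 70 = 1120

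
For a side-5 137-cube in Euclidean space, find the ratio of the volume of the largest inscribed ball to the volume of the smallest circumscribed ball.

V_in / V_out = (r_in/r_out)^137 = (1/√137)^137 = 137^(-137/2) ≈ 4.31163e-147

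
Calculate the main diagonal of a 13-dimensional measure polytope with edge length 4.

Diagonal = √13 · 4 ≈ 14.4222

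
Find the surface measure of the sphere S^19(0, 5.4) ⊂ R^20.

S_20(5.4) = 2·π^(20/2)·(5.4)^19 / Γ(20/2) ≈ 4.24861e+13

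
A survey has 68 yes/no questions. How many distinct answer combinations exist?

An n-cube has 2^n vertices; for n = 68 that is 2^68 = 295147905179352825856.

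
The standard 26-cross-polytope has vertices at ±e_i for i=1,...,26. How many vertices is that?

The vertices are ±e_1, ..., ±e_26, so there are 2·26 = 52.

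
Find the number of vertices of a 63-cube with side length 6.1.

Each vertex is a binary string of length 63, so there are 2^63 = 9223372036854775808.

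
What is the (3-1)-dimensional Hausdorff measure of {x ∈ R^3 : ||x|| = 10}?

S_3(10) = 2·π^(3/2)·(10)^2 / Γ(3/2) = 4πr² = 4π·(10)² ≈ 1256.64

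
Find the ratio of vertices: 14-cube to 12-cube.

The 14-cube has 2^14 = 16384 vertices. The 12-cube has 2^12 = 4096 vertices. Ratio: 16384/4096 = 4.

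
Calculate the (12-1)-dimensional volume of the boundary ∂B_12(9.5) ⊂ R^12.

The surface area of an n-ball is 2π^(n/2) r^(n-1) / Γ(n/2). For n=12, r=9.5: 116490258898219·π^6/122880 ≈ 9.11397e+11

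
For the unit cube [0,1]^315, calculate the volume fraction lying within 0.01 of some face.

The inner cube has side 1-2·0.01 = 0.98 and volume (0.98)^315 ≈ 0.001723, so the shell holds 0.998277 of the volume.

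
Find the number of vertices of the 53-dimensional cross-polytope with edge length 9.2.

The vertices are ±e_1, ..., ±e_53, so there are 2·53 = 106.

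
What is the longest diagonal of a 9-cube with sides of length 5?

The space diagonal of an n-cube of side s is s√n. Here 5·√9 = 15.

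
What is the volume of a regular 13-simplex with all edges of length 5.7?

V_13 = √(14) · 5.7^13 / (13! · 2^(13/2)) ≈ 0.0445104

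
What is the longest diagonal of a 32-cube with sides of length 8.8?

Diagonal = √32 · 8.8 ≈ 49.7803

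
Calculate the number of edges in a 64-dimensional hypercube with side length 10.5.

The 64-cube has n·2^(n-1) = 64·2^63 = 64·9223372036854775808 = 590295810358705651712 edges.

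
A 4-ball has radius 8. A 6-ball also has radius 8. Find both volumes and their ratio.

V_4(8) ≈ 20212.9. V_6(8) ≈ 1.35468e+06. Ratio V_4/V_6 ≈ 0.01492.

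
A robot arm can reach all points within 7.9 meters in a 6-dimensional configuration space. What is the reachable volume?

Volume = π^{6/2}·(7.9)^6/Γ(4) ≈ 1.25621e+06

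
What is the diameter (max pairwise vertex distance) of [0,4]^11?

d = √(4² + 4² + ... + 4²) [11 terms] = √(11·4²) = 4√11 ≈ 13.2665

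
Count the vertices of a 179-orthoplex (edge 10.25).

The 179-dimensional cross-polytope has 2n = 2·179 = 358 vertices.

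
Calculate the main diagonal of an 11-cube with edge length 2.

||(2,2,...,2)|| = √(11)·2 ≈ 6.63325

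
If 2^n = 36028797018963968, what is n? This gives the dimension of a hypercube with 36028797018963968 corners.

2^n = 36028797018963968 ⇒ n = log_2(36028797018963968) = 55.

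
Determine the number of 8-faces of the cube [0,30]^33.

Choose 8 of 33 axes to span the face (C(33,8) = 13884156 ways), then fix each of the remaining 25 coordinates at one of its two extreme values (2^25 = 33554432 ways): 13884156·33554432 = 465874968379392.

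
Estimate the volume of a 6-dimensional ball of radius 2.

V = 32·π^3/3 ≈ 330.734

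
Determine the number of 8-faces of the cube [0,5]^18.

f_8(18-cube) = (18 choose 8) · 2^10 = 44808192.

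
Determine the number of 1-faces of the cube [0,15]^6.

Number of 1-faces = C(6,1) · 2^(6-1) = 6 · 32 = 192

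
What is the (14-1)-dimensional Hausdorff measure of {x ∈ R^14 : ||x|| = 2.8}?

S_14(2.8) = 2·π^(14/2)·(2.8)^13 / Γ(14/2) ≈ 5.45508e+06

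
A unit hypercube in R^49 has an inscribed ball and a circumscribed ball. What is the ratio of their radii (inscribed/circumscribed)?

For an n-cube of any side s, the inradius is s/2 and the circumradius is s√n/2, so the ratio is 1/√49 ≈ 0.142857.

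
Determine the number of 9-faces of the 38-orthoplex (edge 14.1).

f_9(38-orthoplex) = 2^10 · (38 choose 10) = 484079366144.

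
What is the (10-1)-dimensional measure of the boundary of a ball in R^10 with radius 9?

S_10(9) = 2·π^(10/2)·(9)^9 / Γ(10/2) = 129140163·π^5/4 ≈ 9.87986e+09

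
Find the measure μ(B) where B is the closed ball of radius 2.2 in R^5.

Volume = π^{5/2}·(2.2)^5/Γ(7/2) ≈ 271.276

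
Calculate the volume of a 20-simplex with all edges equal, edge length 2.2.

For a regular n-simplex with edge a, V = (a^n / n!)·√((n+1)/2^n). With a=2.2, n=20: V ≈ 1.29759e-14.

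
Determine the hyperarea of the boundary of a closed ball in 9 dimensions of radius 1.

S = n·V_n(r)/r = 9·V_9(1)/1 (volume-to-surface relation), giving 32·π^4/105 ≈ 29.6866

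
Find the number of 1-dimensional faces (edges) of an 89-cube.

An n-cube has n·2^(n-1) edges. With n = 89: 89·309485009821345068724781056 = 27544165874099711116505513984.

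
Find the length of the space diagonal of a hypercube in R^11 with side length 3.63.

The space diagonal of an n-cube of side s is s√n. Here 3.63·√11 ≈ 12.0393.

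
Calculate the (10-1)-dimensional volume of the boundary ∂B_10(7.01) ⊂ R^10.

|∂B_10(7.01)| ≈ 1.04239e+09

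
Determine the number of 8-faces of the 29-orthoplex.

Each 8-face is the convex hull of 9 vertices, one chosen as ±e_i from each of 9 distinct axes: 2^9·C(29,9) = 5127682560.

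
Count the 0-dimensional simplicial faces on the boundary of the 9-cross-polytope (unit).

f_0(9-orthoplex) = 2^1 · (9 choose 1) = 18.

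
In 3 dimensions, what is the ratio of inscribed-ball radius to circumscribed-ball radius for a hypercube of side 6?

For an n-cube of any side s, the inradius is s/2 and the circumradius is s√n/2, so the ratio is 1/√3 ≈ 0.57735.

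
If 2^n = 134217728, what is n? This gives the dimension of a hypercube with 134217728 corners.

2^n = 134217728 ⇒ n = log_2(134217728) = 27.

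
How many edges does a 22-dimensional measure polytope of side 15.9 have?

The 22-cube has n·2^(n-1) = 22·2^21 = 22·2097152 = 46137344 edges.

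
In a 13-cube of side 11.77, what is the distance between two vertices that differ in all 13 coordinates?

Diagonal = √13 · 11.77 ≈ 42.4373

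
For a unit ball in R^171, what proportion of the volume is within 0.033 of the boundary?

V(inner)/V(outer) = ((1-0.033)/1)^171 ≈ 0.003221, so the shell fraction is 0.996779.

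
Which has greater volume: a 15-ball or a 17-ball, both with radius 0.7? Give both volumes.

V_15(0.7) ≈ 0.00181093. V_17(0.7) ≈ 0.000327965. The 15-ball is larger.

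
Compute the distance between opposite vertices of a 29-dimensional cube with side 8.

||(8,8,...,8)|| = √(29)·8 ≈ 43.0813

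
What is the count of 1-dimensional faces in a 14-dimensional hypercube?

An n-cube has C(n,k)·2^(n-k) k-faces. Here C(14,1)·2^13 = 14·8192 = 114688.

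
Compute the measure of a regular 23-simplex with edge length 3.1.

V = (3.1^23 / 23!) · √((23+1) / 2^23) ≈ 1.30944e-14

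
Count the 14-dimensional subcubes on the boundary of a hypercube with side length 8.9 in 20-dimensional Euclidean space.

Choose 14 of 20 axes to span the face (C(20,14) = 38760 ways), then fix each of the remaining 6 coordinates at one of its two extreme values (2^6 = 64 ways): 38760·64 = 2480640.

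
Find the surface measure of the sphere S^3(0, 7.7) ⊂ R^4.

|∂B_4(7.7)| ≈ 9011.6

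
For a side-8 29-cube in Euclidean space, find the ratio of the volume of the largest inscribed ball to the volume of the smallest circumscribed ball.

V_in/V_out = n^(-n/2) = 29^(-29/2) ≈ 6.24064e-22.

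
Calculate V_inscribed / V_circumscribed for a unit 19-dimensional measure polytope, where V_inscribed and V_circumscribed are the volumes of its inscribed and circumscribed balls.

V_in / V_out = (r_in/r_out)^19 = (1/√19)^19 = 19^(-19/2) ≈ 7.10953e-13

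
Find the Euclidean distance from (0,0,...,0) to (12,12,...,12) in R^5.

Diagonal = √5 · 12 ≈ 26.8328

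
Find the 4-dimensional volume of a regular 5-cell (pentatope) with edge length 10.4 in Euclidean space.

V = (10.4^4 / 4!) · √((4+1) / 2^4) ≈ 272.488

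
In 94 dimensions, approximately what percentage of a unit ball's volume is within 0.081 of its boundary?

1 - (1-0.081)^94 ≈ 0.999644 ≈ 99.9644%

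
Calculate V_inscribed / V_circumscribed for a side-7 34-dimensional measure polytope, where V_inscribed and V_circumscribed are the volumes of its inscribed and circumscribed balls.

Volume scales as r^n, and r_in/r_out = 1/√34, giving (1/√34)^34 ≈ 9.22271e-27.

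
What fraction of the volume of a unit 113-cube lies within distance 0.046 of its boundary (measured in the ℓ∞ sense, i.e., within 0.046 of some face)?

The inner cube has side 1-2·0.046 = 0.908 and volume (0.908)^113 ≈ 1.835e-05, so the shell holds 0.999982 of the volume.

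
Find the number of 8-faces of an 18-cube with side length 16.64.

Choose 8 of 18 axes to span the face (C(18,8) = 43758 ways), then fix each of the remaining 10 coordinates at one of its two extreme values (2^10 = 1024 ways): 43758·1024 = 44808192.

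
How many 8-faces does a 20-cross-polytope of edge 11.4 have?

Each 8-face is the convex hull of 9 vertices, one chosen as ±e_i from each of 9 distinct axes: 2^9·C(20,9) = 85995520.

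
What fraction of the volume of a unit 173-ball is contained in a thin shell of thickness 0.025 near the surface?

Shell fraction = 1 - (1-0.025)^173 ≈ 0.987474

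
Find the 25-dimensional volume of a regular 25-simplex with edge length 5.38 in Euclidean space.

V_25 = √(26) · 5.38^25 / (25! · 2^(25/2)) ≈ 1.05566e-10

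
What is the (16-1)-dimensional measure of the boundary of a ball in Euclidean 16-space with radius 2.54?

S = n·V_n(r)/r = 16·V_16(2.54)/2.54 (volume-to-surface relation), giving 4.44943e+06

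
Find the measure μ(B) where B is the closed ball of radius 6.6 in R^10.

V_10(6.6) = π^(10/2) · (6.6)^10 / Γ(10/2 + 1) ≈ 3.99952e+08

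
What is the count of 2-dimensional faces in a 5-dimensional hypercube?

f_2(5-cube) = (5 choose 2) · 2^3 = 80.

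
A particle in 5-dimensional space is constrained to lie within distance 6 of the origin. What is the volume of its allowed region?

Volume = π^{5/2}·(6)^5/Γ(7/2) = 20736·π^2/5 ≈ 40931.2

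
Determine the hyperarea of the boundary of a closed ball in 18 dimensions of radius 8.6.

|∂B_18(8.6)| ≈ 1.1385e+16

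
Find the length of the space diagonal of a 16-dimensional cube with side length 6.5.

d = √(6.5² + 6.5² + ... + 6.5²) [16 terms] = √(16·6.5²) = 6.5√16 = 26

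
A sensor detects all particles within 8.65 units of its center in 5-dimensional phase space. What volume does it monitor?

V_5(8.65) = π^(5/2) · (8.65)^5 / Γ(5/2 + 1) ≈ 254905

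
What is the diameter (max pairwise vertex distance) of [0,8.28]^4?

d = √(8.28² + 8.28² + ... + 8.28²) [4 terms] = √(4·8.28²) = 8.28√4 = 16.56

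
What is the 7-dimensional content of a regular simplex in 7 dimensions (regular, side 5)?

V_7 = √(8) · 5^7 / (7! · 2^(7/2)) ≈ 3.87525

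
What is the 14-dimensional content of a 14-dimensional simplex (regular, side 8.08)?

Volume = 8.08^14 · √(15/2^14) / 14! ≈ 1.75463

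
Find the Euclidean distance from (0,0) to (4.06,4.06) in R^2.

||(4.06,4.06,...,4.06)|| = √(2)·4.06 ≈ 5.74171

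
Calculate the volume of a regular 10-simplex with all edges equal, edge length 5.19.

Volume = 5.19^10 · √(11/2^10) / 10! ≈ 0.405002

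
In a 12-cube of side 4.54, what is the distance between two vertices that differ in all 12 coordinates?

||(4.54,4.54,...,4.54)|| = √(12)·4.54 ≈ 15.727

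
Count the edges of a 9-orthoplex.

Number of 1-faces = 2^(1+1) · C(9,1+1) = 4 · 36 = 144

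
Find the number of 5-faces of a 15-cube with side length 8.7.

Number of 5-faces = C(15,5) · 2^(15-5) = 3003 · 1024 = 3075072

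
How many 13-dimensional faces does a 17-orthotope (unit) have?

Number of 13-faces = C(17,13) · 2^(17-13) = 2380 · 16 = 38080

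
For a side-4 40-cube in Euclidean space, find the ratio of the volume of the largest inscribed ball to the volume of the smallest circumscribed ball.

Volume scales as r^n, and r_in/r_out = 1/√40, giving (1/√40)^40 ≈ 9.09495e-33.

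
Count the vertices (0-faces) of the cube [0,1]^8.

The 8-cube has 2^8 = 256 vertices.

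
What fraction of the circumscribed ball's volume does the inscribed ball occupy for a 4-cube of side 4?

Volume scales as r^n, and r_in/r_out = 1/√4, giving (1/√4)^4 ≈ 0.0625.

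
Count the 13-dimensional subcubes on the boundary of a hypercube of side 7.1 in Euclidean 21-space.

Number of 13-faces = C(21,13) · 2^(21-13) = 203490 · 256 = 52093440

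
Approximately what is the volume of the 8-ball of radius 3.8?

Volume = π^{8/2}·(3.8)^8/Γ(5) ≈ 176464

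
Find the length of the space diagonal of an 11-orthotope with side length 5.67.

d = √(5.67² + 5.67² + ... + 5.67²) [11 terms] = √(11·5.67²) = 5.67√11 ≈ 18.8053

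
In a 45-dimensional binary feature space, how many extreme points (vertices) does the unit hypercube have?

Number of vertices = 2^45 = 35184372088832.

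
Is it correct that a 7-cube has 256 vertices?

False. The 7-cube has 2^7 = 128 vertices.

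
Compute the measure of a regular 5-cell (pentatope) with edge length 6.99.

V_4 = √(5) · 6.99^4 / (4! · 2^(4/2)) ≈ 55.6061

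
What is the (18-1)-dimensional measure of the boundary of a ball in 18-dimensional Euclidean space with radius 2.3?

The surface area of an n-ball is 2π^(n/2) r^(n-1) / Γ(n/2). For n=18, r=2.3: 2.0856e+06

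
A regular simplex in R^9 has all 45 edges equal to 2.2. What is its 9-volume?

Volume = 2.2^9 · √(10/2^9) / 9! ≈ 0.00046495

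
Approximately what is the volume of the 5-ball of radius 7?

V = 134456·π^2/15 ≈ 88468.5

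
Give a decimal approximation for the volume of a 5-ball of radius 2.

Volume = π^{5/2}·(2)^5/Γ(7/2) = 256·π^2/15 ≈ 168.441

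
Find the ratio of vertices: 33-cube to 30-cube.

The 33-cube has 2^33 = 8589934592 vertices. The 30-cube has 2^30 = 1073741824 vertices. Ratio: 8589934592/1073741824 = 8.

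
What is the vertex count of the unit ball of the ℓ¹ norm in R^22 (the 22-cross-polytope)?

The vertices are ±e_1, ..., ±e_22, so there are 2·22 = 44.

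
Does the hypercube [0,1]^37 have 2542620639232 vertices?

False. The 37-cube has 2^37 = 137438953472 vertices.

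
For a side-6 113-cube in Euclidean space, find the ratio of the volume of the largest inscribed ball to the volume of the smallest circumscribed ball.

V_in / V_out = (r_in/r_out)^113 = (1/√113)^113 = 113^(-113/2) ≈ 1.00246e-116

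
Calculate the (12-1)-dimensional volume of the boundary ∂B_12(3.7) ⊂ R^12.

|∂B_12(3.7)| ≈ 2.8508e+07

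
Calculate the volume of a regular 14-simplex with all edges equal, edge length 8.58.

V = (8.58^14 / 14!) · √((14+1) / 2^14) ≈ 4.06677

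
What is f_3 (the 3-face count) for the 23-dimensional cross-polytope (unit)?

Number of 3-faces = 2^(3+1) · C(23,3+1) = 16 · 8855 = 141680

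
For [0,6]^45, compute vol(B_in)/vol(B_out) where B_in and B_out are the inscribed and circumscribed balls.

V_in/V_out = n^(-n/2) = 45^(-45/2) ≈ 6.34919e-38.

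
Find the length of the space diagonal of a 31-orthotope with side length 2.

||(2,2,...,2)|| = √(31)·2 ≈ 11.1355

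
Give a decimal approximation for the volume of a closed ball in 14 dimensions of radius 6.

V = 544195584·π^7/35 ≈ 4.69609e+10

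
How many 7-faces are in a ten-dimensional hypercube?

Choose 7 of 10 axes to span the face (C(10,7) = 120 ways), then fix each of the remaining 3 coordinates at one of its two extreme values (2^3 = 8 ways): 120·8 = 960.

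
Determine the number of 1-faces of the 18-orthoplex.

Number of 1-faces = 2^(1+1) · C(18,1+1) = 4 · 153 = 612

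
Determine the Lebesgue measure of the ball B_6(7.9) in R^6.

Volume = π^{6/2}·(7.9)^6/Γ(4) ≈ 1.25621e+06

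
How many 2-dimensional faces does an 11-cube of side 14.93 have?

Choose 2 of 11 axes to span the face (C(11,2) = 55 ways), then fix each of the remaining 9 coordinates at one of its two extreme values (2^9 = 512 ways): 55·512 = 28160.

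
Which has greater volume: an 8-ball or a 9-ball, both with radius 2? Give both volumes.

V_8(2) ≈ 1039.03. V_9(2) ≈ 1688.84. The 9-ball is larger.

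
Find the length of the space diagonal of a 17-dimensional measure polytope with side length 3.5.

||(3.5,3.5,...,3.5)|| = √(17)·3.5 ≈ 14.4309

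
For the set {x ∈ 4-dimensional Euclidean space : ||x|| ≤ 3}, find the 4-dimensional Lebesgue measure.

Volume = π^{4/2}·(3)^4/Γ(3) = 81·π^2/2 ≈ 399.719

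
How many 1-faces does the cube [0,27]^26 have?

An n-cube has n·2^(n-1) edges. With n = 26: 26·33554432 = 872415232.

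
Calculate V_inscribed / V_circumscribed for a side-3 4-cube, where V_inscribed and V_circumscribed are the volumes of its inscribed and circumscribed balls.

Volume scales as r^n, and r_in/r_out = 1/√4, giving (1/√4)^4 ≈ 0.0625.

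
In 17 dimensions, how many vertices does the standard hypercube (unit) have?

Number of vertices = 2^17 = 131072.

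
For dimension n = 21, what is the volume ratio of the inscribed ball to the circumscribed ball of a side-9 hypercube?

V_in / V_out = (r_in/r_out)^21 = (1/√21)^21 = 21^(-21/2) ≈ 1.30827e-14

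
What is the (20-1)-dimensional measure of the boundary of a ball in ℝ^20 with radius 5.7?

The surface area of an n-ball is 2π^(n/2) r^(n-1) / Γ(n/2). For n=20, r=5.7: 1.18683e+14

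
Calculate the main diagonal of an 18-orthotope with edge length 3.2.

Diagonal = √18 · 3.2 ≈ 13.5765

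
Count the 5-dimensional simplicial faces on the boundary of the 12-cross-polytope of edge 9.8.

Each 5-face is the convex hull of 6 vertices, one chosen as ±e_i from each of 6 distinct axes: 2^6·C(12,6) = 59136.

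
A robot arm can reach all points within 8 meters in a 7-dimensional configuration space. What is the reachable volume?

V = 33554432·π^3/105 ≈ 9.90855e+06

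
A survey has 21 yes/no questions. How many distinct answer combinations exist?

The 21-cube has 2^21 = 2097152 vertices.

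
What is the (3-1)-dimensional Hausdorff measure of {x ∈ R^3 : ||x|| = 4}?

S_3(4) = 2·π^(3/2)·(4)^2 / Γ(3/2) = 4πr² = 4π·(4)² ≈ 201.062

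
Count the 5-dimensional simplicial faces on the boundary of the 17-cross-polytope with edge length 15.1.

Each 5-face is the convex hull of 6 vertices, one chosen as ±e_i from each of 6 distinct axes: 2^6·C(17,6) = 792064.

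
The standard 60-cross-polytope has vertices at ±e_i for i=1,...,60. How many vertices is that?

The vertices are ±e_1, ..., ±e_60, so there are 2·60 = 120.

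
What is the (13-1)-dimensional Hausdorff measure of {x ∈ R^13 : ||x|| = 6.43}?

S_13(6.43) = 2·π^(13/2)·(6.43)^12 / Γ(13/2) ≈ 5.91312e+10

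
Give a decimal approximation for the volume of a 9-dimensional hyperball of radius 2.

The n-ball volume is π^(n/2)·r^n/Γ(n/2+1). With n=9, r=2: V = 16384·π^4/945 ≈ 1688.84.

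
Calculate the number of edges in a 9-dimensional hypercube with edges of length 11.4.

An n-cube has n·2^(n-1) edges. With n = 9: 9·256 = 2304.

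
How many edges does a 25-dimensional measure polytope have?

The 25-cube has n·2^(n-1) = 25·2^24 = 25·16777216 = 419430400 edges.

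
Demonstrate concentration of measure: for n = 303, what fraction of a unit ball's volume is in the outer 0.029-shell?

1 - (1-0.029)^303 ≈ 0.999866 ≈ 99.9866%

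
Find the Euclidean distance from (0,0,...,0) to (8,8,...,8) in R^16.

||(8,8,...,8)|| = √(16)·8 = 32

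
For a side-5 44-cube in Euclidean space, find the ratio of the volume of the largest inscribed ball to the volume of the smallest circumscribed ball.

The radii are 5/2 and 5√44/2, so the volume ratio is (1/√44)^44 = 44^{-44/2} ≈ 6.98299e-37.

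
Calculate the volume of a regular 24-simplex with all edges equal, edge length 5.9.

V = (5.9^24 / 24!) · √((24+1) / 2^24) ≈ 6.22806e-09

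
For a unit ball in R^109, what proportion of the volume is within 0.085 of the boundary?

1 - (1-0.085)^109 ≈ 0.999938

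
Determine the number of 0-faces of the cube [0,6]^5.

f_0(5-cube) = (5 choose 0) · 2^5 = 32.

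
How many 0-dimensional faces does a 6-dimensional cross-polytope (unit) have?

Each 0-face is the convex hull of 1 vertex, one chosen as ±e_i from each of 1 distinct axis: 2^1·C(6,1) = 12.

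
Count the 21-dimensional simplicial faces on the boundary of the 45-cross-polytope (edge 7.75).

Number of 21-faces = 2^(21+1) · C(45,21+1) = 4194304 · 4116715363800 = 17266755717247795200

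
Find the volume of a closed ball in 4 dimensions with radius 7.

The n-ball volume is π^(n/2)·r^n/Γ(n/2+1). With n=4, r=7: V = 2401·π^2/2 ≈ 11848.5.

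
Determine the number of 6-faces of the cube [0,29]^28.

An n-cube has C(n,k)·2^(n-k) k-faces. Here C(28,6)·2^22 = 376740·4194304 = 1580162088960.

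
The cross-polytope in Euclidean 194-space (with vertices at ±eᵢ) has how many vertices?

Number of vertices = 2n = 388.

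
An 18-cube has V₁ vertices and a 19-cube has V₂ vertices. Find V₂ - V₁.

V₁ = 2^18 = 262144. V₂ = 2^19 = 524288. V₂ - V₁ = 262144.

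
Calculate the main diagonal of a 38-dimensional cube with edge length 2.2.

The space diagonal of an n-cube of side s is s√n. Here 2.2·√38 ≈ 13.5617.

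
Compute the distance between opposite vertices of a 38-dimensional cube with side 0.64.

||(0.64,0.64,...,0.64)|| = √(38)·0.64 ≈ 3.94522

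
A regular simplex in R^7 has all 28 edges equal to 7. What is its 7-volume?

For a regular n-simplex with edge a, V = (a^n / n!)·√((n+1)/2^n). With a=7, n=7: V ≈ 40.8503.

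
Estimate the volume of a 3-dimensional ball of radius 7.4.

The n-ball volume is π^(n/2)·r^n/Γ(n/2+1). With n=3, r=7.4: V ≈ 1697.4.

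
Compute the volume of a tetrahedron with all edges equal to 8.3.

Volume = (√2/12) · 8.3³ = 67.3857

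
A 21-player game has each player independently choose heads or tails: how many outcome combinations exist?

The 21-cube has 2^21 = 2097152 vertices.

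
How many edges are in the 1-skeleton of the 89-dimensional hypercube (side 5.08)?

An n-cube has n·2^(n-1) edges. With n = 89: 89·309485009821345068724781056 = 27544165874099711116505513984.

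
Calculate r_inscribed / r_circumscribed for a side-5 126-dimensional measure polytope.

r_in = 5/2 (half the side); r_out = 5√126/2 (half the diagonal). Ratio = 1/√126 ≈ 0.0890871.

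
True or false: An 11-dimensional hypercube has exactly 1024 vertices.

False. The 11-cube has 2^11 = 2048 vertices.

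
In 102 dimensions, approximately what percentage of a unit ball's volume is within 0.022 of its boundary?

1 - (1-0.022)^102 ≈ 0.89659 ≈ 89.66%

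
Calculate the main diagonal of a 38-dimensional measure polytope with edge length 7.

The space diagonal of an n-cube of side s is s√n. Here 7·√38 ≈ 43.1509.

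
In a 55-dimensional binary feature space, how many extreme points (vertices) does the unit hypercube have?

Number of vertices = 2^55 = 36028797018963968.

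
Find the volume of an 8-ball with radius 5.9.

The n-ball volume is π^(n/2)·r^n/Γ(n/2+1). With n=8, r=5.9: V ≈ 5.95942e+06.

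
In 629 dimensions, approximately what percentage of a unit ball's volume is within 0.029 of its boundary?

1 - (1-0.029)^629 ≈ 0.9999999909 ≈ 99.999999%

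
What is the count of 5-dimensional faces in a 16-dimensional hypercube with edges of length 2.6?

Number of 5-faces = C(16,5) · 2^(16-5) = 4368 · 2048 = 8945664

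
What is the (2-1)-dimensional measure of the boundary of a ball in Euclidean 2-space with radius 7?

S_2(7) = 2·π^(2/2)·(7)^1 / Γ(2/2) = 2πr = 2π·7 ≈ 43.9823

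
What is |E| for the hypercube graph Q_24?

An n-cube has n·2^(n-1) edges. With n = 24: 24·8388608 = 201326592.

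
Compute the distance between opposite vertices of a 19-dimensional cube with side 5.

d = √(5² + 5² + ... + 5²) [19 terms] = √(19·5²) = 5√19 ≈ 21.7945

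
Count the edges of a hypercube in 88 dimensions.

The 88-cube has n·2^(n-1) = 88·2^87 = 88·154742504910672534362390528 = 13617340432139183023890366464 edges.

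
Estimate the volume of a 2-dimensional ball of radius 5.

The n-ball volume is π^(n/2)·r^n/Γ(n/2+1). With n=2, r=5: V = 25·π ≈ 78.5398.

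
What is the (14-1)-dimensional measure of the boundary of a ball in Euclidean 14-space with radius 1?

The surface area of an n-ball is 2π^(n/2) r^(n-1) / Γ(n/2). For n=14, r=1: π^7/360 ≈ 8.3897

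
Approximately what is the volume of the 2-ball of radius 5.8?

The n-ball volume is π^(n/2)·r^n/Γ(n/2+1). With n=2, r=5.8: V ≈ 105.683.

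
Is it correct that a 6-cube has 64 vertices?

True. The 6-cube has 2^6 = 64 vertices.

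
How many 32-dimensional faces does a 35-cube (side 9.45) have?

An n-cube has C(n,k)·2^(n-k) k-faces. Here C(35,32)·2^3 = 6545·8 = 52360.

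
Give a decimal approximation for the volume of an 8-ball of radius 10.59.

Volume = π^{8/2}·(10.59)^8/Γ(5) ≈ 6.42031e+08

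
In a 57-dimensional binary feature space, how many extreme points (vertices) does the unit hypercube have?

An n-cube has 2^n vertices; for n = 57 that is 2^57 = 144115188075855872.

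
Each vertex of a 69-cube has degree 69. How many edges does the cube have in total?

The 69-cube has n·2^(n-1) = 69·2^68 = 69·295147905179352825856 = 20365205457375344984064 edges.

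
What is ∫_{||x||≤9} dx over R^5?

V = 157464·π^2/5 ≈ 310821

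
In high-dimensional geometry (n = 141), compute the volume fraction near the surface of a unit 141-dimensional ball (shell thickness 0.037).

1 - (1-0.037)^141 ≈ 0.995087 ≈ 99.51%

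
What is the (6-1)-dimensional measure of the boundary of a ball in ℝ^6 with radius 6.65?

|∂B_6(6.65)| ≈ 403235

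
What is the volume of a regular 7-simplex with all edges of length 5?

V_7 = √(8) · 5^7 / (7! · 2^(7/2)) ≈ 3.87525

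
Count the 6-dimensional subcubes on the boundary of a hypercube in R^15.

Number of 6-faces = C(15,6) · 2^(15-6) = 5005 · 512 = 2562560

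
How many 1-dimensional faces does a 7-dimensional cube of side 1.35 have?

Choose 1 of 7 axes to span the face (C(7,1) = 7 ways), then fix each of the remaining 6 coordinates at one of its two extreme values (2^6 = 64 ways): 7·64 = 448.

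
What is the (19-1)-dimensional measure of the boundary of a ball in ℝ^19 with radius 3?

The surface area of an n-ball is 2π^(n/2) r^(n-1) / Γ(n/2). For n=19, r=3: 4897760256·π^9/425425 ≈ 3.43181e+08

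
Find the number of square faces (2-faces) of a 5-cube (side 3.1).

Choose 2 of 5 axes to span the face (C(5,2) = 10 ways), then fix each of the remaining 3 coordinates at one of its two extreme values (2^3 = 8 ways): 10·8 = 80.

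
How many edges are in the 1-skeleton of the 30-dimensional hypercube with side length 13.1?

An n-cube has n·2^(n-1) edges. With n = 30: 30·536870912 = 16106127360.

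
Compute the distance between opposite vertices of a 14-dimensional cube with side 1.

The space diagonal of an n-cube of side s is s√n. Here 1·√14 ≈ 3.74166.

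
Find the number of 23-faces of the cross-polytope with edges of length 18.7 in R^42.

Each 23-face is the convex hull of 24 vertices, one chosen as ±e_i from each of 24 distinct axes: 2^24·C(42,24) = 5934052998433996800.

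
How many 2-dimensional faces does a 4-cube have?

Number of 2-faces = C(4,2) · 2^(4-2) = 6 · 4 = 24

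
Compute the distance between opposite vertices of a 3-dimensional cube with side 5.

The space diagonal of an n-cube of side s is s√n. Here 5·√3 ≈ 8.66025.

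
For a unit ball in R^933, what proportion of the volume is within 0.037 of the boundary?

V(inner)/V(outer) = ((1-0.037)/1)^933 ≈ 5.288e-16, so the shell fraction is 1 - 5.288e-16.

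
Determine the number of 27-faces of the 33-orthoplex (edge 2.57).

An n-cross-polytope has 2^(k+1)·C(n,k+1) k-faces. Here 2^28·C(33,28) = 268435456·237336 = 63709397385216.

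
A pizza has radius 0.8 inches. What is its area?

The n-ball volume is π^(n/2)·r^n/Γ(n/2+1). With n=2, r=0.8: V ≈ 2.01062.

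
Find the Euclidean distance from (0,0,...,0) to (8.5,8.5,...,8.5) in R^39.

Diagonal = √39 · 8.5 ≈ 53.0825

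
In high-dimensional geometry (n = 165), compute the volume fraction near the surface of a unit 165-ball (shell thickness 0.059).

1 - (1-0.059)^165 ≈ 0.999956 ≈ 99.995612%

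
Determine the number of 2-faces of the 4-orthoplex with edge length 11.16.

Each 2-face is the convex hull of 3 vertices, one chosen as ±e_i from each of 3 distinct axes: 2^3·C(4,3) = 32.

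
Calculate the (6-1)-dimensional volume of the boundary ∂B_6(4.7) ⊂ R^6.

|∂B_6(4.7)| ≈ 71111.3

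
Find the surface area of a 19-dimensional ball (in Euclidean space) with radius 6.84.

S = n·V_n(r)/r = 19·V_19(6.84)/6.84 (volume-to-surface relation), giving 9.51373e+14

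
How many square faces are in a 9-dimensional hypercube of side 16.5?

An n-cube has C(n,k)·2^(n-k) k-faces. Here C(9,2)·2^7 = 36·128 = 4608.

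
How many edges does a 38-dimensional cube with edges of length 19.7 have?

The 38-cube has n·2^(n-1) = 38·2^37 = 38·137438953472 = 5222680231936 edges.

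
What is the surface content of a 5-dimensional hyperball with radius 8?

S = n·V_n(r)/r = 5·V_5(8)/8 (volume-to-surface relation), giving 32768·π^2/3 ≈ 107802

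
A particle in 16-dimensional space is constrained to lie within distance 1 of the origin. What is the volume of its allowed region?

The n-ball volume is π^(n/2)·r^n/Γ(n/2+1). With n=16, r=1: V = π^8/40320 ≈ 0.235331.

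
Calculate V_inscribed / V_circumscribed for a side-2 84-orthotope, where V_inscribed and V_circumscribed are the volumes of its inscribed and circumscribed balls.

V_in / V_out = (r_in/r_out)^84 = (1/√84)^84 = 84^(-84/2) ≈ 1.5145e-81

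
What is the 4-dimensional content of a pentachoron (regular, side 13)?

For a regular n-simplex with edge a, V = (a^n / n!)·√((n+1)/2^n). With a=13, n=4: V ≈ 665.254.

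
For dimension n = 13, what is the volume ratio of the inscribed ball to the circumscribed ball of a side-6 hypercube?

V_in/V_out = n^(-n/2) = 13^(-13/2) ≈ 5.74603e-08.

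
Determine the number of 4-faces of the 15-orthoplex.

f_4(15-orthoplex) = 2^5 · (15 choose 5) = 96096.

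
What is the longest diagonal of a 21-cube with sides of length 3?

The space diagonal of an n-cube of side s is s√n. Here 3·√21 ≈ 13.7477.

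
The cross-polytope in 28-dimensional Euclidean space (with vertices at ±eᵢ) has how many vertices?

The 28-dimensional cross-polytope has 2n = 2·28 = 56 vertices.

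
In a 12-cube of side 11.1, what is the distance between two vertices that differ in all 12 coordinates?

The space diagonal of an n-cube of side s is s√n. Here 11.1·√12 ≈ 38.4515.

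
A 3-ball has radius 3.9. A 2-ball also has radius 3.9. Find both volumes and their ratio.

V_3(3.9) ≈ 248.475. V_2(3.9) ≈ 47.7836. Ratio V_3/V_2 ≈ 5.2.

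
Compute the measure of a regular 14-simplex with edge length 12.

V_14 = √(15) · 12^14 / (14! · 2^(14/2)) ≈ 445.62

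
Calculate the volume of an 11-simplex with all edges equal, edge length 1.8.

V_11 = √(12) · 1.8^11 / (11! · 2^(11/2)) ≈ 1.23244e-06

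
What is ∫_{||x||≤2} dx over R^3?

Volume = π^{3/2}·(2)^3/Γ(5/2) = 32·π/3 ≈ 33.5103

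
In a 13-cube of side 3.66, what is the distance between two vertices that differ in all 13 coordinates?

||(3.66,3.66,...,3.66)|| = √(13)·3.66 ≈ 13.1963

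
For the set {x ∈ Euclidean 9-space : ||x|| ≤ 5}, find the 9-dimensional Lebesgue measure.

V = 12500000·π^4/189 ≈ 6.4424e+06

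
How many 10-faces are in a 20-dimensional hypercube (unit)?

An n-cube has C(n,k)·2^(n-k) k-faces. Here C(20,10)·2^10 = 184756·1024 = 189190144.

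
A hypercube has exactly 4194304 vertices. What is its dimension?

n = log_2(4194304) = 22.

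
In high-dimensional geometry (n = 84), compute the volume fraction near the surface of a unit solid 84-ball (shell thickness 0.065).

1 - (1-0.065)^84 ≈ 0.996467 ≈ 99.65%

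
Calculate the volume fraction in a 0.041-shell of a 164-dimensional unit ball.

Shell fraction = 1 - (1-0.041)^164 ≈ 0.998957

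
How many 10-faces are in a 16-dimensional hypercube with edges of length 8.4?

Choose 10 of 16 axes to span the face (C(16,10) = 8008 ways), then fix each of the remaining 6 coordinates at one of its two extreme values (2^6 = 64 ways): 8008·64 = 512512.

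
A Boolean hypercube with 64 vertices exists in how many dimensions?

Since 2^n = 64, we have n = 6.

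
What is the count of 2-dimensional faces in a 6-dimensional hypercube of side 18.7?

f_2(6-cube) = (6 choose 2) · 2^4 = 240.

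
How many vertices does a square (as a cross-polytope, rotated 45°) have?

The 2-dimensional cross-polytope has 2n = 2·2 = 4 vertices.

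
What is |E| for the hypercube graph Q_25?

The 25-cube has n·2^(n-1) = 25·2^24 = 25·16777216 = 419430400 edges.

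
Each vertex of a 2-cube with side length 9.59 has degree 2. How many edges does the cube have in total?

The 2-cube has n·2^(n-1) = 2·2^1 = 2·2 = 4 edges.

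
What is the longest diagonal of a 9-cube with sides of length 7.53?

The space diagonal of an n-cube of side s is s√n. Here 7.53·√9 = 22.59.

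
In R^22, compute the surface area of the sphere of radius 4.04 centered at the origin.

S_22(4.04) = 2·π^(22/2)·(4.04)^21 / Γ(22/2) ≈ 8.78869e+11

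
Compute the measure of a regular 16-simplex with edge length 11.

V = (11^16 / 16!) · √((16+1) / 2^16) ≈ 35.371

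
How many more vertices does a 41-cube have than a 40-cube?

The 41-cube has 2^41 = 2199023255552 vertices. The 40-cube has 2^40 = 1099511627776 vertices. Difference: 2199023255552 - 1099511627776 = 1099511627776.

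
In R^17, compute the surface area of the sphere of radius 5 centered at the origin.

The surface area of an n-ball is 2π^(n/2) r^(n-1) / Γ(n/2). For n=17, r=5: 3125000000000·π^8/81081 ≈ 3.65704e+11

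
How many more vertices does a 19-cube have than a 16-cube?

The 19-cube has 2^19 = 524288 vertices. The 16-cube has 2^16 = 65536 vertices. Difference: 524288 - 65536 = 458752.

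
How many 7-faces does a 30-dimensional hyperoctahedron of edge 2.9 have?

An n-cross-polytope has 2^(k+1)·C(n,k+1) k-faces. Here 2^8·C(30,8) = 256·5852925 = 1498348800.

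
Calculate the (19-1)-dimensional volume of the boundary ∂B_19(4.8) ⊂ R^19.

|∂B_19(4.8)| ≈ 1.62063e+12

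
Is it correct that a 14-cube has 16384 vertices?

True. The 14-cube has 2^14 = 16384 vertices.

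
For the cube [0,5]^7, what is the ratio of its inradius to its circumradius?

For an n-cube of any side s, the inradius is s/2 and the circumradius is s√n/2, so the ratio is 1/√7 ≈ 0.377964.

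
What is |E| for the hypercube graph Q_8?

An n-cube has n·2^(n-1) edges. With n = 8: 8·128 = 1024.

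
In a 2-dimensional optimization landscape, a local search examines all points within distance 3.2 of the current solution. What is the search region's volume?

The n-ball volume is π^(n/2)·r^n/Γ(n/2+1). With n=2, r=3.2: V ≈ 32.1699.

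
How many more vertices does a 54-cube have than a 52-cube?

The 54-cube has 2^54 = 18014398509481984 vertices. The 52-cube has 2^52 = 4503599627370496 vertices. Difference: 18014398509481984 - 4503599627370496 = 13510798882111488.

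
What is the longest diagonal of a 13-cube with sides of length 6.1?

d = √(6.1² + 6.1² + ... + 6.1²) [13 terms] = √(13·6.1²) = 6.1√13 ≈ 21.9939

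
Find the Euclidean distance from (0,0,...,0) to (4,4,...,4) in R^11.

d = √(4² + 4² + ... + 4²) [11 terms] = √(11·4²) = 4√11 ≈ 13.2665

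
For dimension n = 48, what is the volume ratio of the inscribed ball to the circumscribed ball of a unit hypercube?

Volume scales as r^n, and r_in/r_out = 1/√48, giving (1/√48)^48 ≈ 4.469e-41.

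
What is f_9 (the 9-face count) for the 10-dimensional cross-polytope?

An n-cross-polytope has 2^(k+1)·C(n,k+1) k-faces. Here 2^10·C(10,10) = 1024·1 = 1024.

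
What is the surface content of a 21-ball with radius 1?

The surface area of an n-ball is 2π^(n/2) r^(n-1) / Γ(n/2). For n=21, r=1: 2048·π^10/654729075 ≈ 0.292932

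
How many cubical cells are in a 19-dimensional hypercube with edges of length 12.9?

Number of 3-faces = C(19,3) · 2^(19-3) = 969 · 65536 = 63504384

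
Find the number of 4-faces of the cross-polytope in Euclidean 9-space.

Each 4-face is the convex hull of 5 vertices, one chosen as ±e_i from each of 5 distinct axes: 2^5·C(9,5) = 4032.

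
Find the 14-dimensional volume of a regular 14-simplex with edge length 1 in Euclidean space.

V = (1^14 / 14!) · √((14+1) / 2^14) ≈ 3.47078e-13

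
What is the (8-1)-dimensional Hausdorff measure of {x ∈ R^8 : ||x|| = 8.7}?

S = n·V_n(r)/r = 8·V_8(8.7)/8.7 (volume-to-surface relation), giving 1.22493e+08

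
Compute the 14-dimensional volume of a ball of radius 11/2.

Volume = π^{14/2}·(11/2)^14/Γ(8) = 379749833583241·π^7/82575360 ≈ 1.38898e+10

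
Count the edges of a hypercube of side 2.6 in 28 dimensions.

An n-cube has n·2^(n-1) edges. With n = 28: 28·134217728 = 3758096384.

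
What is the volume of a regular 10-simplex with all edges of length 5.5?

V_10 = √(11) · 5.5^10 / (10! · 2^(10/2)) ≈ 0.723453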